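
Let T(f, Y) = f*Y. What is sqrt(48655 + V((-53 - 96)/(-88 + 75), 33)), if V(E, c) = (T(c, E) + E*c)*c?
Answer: sqrt(12441481)/13 ≈ 271.33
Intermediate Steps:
T(f, Y) = Y*f
V(E, c) = 2*E*c**2 (V(E, c) = (E*c + E*c)*c = (2*E*c)*c = 2*E*c**2)
sqrt(48655 + V((-53 - 96)/(-88 + 75), 33)) = sqrt(48655 + 2*((-53 - 96)/(-88 + 75))*33**2) = sqrt(48655 + 2*(-149/(-13))*1089) = sqrt(48655 + 2*(-149*(-1/13))*1089) = sqrt(48655 + 2*(149/13)*1089) = sqrt(48655 + 324522/13) = sqrt(957037/13) = sqrt(12441481)/13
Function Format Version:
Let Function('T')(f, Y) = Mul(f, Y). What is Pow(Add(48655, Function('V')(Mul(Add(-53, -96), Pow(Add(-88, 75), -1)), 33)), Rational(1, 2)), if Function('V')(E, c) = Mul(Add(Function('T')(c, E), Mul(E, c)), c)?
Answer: Mul(Rational(1, 13), Pow(12441481, Rational(1, 2))) ≈ 271.33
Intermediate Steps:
Function('T')(f, Y) = Mul(Y, f)
Function('V')(E, c) = Mul(2, E, Pow(c, 2)) (Function('V')(E, c) = Mul(Add(Mul(E, c), Mul(E, c)), c) = Mul(Mul(2, E, c), c) = Mul(2, E, Pow(c, 2)))
Pow(Add(48655, Function('V')(Mul(Add(-53, -96), Pow(Add(-88, 75), -1)), 33)), Rational(1, 2)) = Pow(Add(48655, Mul(2, Mul(Add(-53, -96), Pow(Add(-88, 75), -1)), Pow(33, 2))), Rational(1, 2)) = Pow(Add(48655, Mul(2, Mul(-149, Pow(-13, -1)), 1089)), Rational(1, 2)) = Pow(Add(48655, Mul(2, Mul(-149, Rational(-1, 13)), 1089)), Rational(1, 2)) = Pow(Add(48655, Mul(2, Rational(149, 13), 1089)), Rational(1, 2)) = Pow(Add(48655, Rational(324522, 13)), Rational(1, 2)) = Pow(Rational(957037, 13), Rational(1, 2)) = Mul(Rational(1, 13), Pow(12441481, Rational(1, 2)))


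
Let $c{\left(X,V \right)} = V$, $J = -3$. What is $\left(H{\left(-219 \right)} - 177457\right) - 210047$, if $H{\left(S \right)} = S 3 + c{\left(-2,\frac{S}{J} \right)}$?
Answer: $-388088$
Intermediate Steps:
$H{\left(S \right)} = \frac{8 S}{3}$ ($H{\left(S \right)} = S 3 + \frac{S}{-3} = 3 S + S \left(- \frac{1}{3}\right) = 3 S - \frac{S}{3} = \frac{8 S}{3}$)
$\left(H{\left(-219 \right)} - 177457\right) - 210047 = \left(\frac{8}{3} \left(-219\right) - 177457\right) - 210047 = \left(-584 - 177457\right) - 210047 = -178041 - 210047 = -388088$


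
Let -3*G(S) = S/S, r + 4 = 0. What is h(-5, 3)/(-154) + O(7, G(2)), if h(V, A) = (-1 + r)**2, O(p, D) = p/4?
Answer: 489/308 ≈ 1.5877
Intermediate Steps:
r = -4 (r = -4 + 0 = -4)
G(S) = -1/3 (G(S) = -S/(3*S) = -1/3*1 = -1/3)
O(p, D) = p/4 (O(p, D) = p*(1/4) = p/4)
h(V, A) = 25 (h(V, A) = (-1 - 4)**2 = (-5)**2 = 25)
h(-5, 3)/(-154) + O(7, G(2)) = 25/(-154) + (1/4)*7 = 25*(-1/154) + 7/4 = -25/154 + 7/4 = 489/308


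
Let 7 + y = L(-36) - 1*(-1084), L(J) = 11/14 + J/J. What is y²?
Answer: 228100609/196 ≈ 1.1638e+6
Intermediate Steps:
L(J) = 25/14 (L(J) = 11*(1/14) + 1 = 11/14 + 1 = 25/14)
y = 15103/14 (y = -7 + (25/14 - 1*(-1084)) = -7 + (25/14 + 1084) = -7 + 15201/14 = 15103/14 ≈ 1078.8)
y² = (15103/14)² = 228100609/196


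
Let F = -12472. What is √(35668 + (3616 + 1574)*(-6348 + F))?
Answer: 2*I*√24410033 ≈ 9881.3*I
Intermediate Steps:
√(35668 + (3616 + 1574)*(-6348 + F)) = √(35668 + (3616 + 1574)*(-6348 - 12472)) = √(35668 + 5190*(-18820)) = √(35668 - 97675800) = √(-97640132) = 2*I*√24410033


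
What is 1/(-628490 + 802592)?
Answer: 1/174102 ≈ 5.7438e-6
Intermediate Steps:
1/(-628490 + 802592) = 1/174102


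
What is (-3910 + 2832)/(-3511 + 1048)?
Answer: 1078/2463 ≈ 0.43768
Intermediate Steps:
(-3910 + 2832)/(-3511 + 1048) = -1078/(-2463) = -1078*(-1/2463) = 1078/2463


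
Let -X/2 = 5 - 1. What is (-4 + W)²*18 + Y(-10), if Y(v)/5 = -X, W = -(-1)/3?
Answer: 282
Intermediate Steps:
W = ⅓ (W = -(-1)/3 = -1*(-⅓) = ⅓ ≈ 0.33333)
X = -8 (X = -2*(5 - 1) = -2*4 = -8)
Y(v) = 40 (Y(v) = 5*(-1*(-8)) = 5*8 = 40)
(-4 + W)²*18 + Y(-10) = (-4 + ⅓)²*18 + 40 = (-11/3)²*18 + 40 = (121/9)*18 + 40 = 242 + 40 = 282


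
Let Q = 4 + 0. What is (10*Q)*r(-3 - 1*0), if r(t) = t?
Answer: -120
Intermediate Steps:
Q = 4
(10*Q)*r(-3 - 1*0) = (10*4)*(-3 - 1*0) = 40*(-3 + 0) = 40*(-3) = -120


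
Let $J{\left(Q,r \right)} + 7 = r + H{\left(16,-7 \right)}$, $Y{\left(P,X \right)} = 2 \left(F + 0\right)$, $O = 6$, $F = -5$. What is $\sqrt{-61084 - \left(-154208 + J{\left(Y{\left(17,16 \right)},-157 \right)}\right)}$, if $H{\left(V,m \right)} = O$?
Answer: $\sqrt{93282} \approx 305.42$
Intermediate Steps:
$H{\left(V,m \right)} = 6$
$Y{\left(P,X \right)} = -10$ ($Y{\left(P,X \right)} = 2 \left(-5 + 0\right) = 2 \left(-5\right) = -10$)
$J{\left(Q,r \right)} = -1 + r$ ($J{\left(Q,r \right)} = -7 + \left(r + 6\right) = -7 + \left(6 + r\right) = -1 + r$)
$\sqrt{-61084 - \left(-154208 + J{\left(Y{\left(17,16 \right)},-157 \right)}\right)} = \sqrt{-61084 + \left(154208 - \left(-1 - 157\right)\right)} = \sqrt{-61084 + \left(154208 - -158\right)} = \sqrt{-61084 + \left(154208 + 158\right)} = \sqrt{-61084 + 154366} = \sqrt{93282}$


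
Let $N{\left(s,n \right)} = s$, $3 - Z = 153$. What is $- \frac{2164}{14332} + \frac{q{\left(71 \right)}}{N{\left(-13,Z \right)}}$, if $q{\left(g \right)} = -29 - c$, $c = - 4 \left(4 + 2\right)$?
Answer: $\frac{10882}{46579} \approx 0.23362$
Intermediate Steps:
$Z = -150$ ($Z = 3 - 153 = -150$)
$c = -24$ ($c = \left(-4\right) 6 = -24$)
$q{\left(g \right)} = -5$ ($q{\left(g \right)} = -29 - -24 = -29 + 24 = -5$)
$- \frac{2164}{14332} + \frac{q{\left(71 \right)}}{N{\left(-13,Z \right)}} = - \frac{2164}{14332} - \frac{5}{-13} = \left(-2164\right) \frac{1}{14332} - - \frac{5}{13} = - \frac{541}{3583} + \frac{5}{13} = \frac{10882}{46579}$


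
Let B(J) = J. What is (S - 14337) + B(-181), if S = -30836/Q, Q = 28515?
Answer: -414011606/28515 ≈ -14519.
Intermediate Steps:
S = -30836/28515 ≈ -1.0814
(S - 14337) + B(-181) = (-30836/28515 - 14337) - 181 = -408850391/28515 - 181 = -414011606/28515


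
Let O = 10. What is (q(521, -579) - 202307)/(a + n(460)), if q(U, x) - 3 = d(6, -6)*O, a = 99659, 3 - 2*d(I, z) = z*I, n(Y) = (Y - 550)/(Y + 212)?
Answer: -22636208/11161793 ≈ -2.0280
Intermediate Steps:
n(Y) = (-550 + Y)/(212 + Y)
d(I, z) = 3/2 - I*z/2 (d(I, z) = 3/2 - z*I/2 = 3/2 - I*z/2)
q(U, x) = 198 (q(U, x) = 3 + (3/2 - ½*6*(-6))*10 = 3 + (3/2 + 18)*10 = 3 + (39/2)*10 = 3 + 195 = 198)
(q(521, -579) - 202307)/(a + n(460)) = (198 - 202307)/(99659 + (-550 + 460)/(212 + 460)) = -202109/(99659 - 90/672) = -202109/(99659 + (1/672)*(-90)) = -202109/(99659 - 15/112) = -202109/11161793/112 = -202109*112/11161793 = -22636208/11161793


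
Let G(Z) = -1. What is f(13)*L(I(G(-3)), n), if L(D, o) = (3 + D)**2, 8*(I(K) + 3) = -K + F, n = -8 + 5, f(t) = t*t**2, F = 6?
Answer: 107653/64 ≈ 1682.1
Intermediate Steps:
f(t) = t**3
n = -3
I(K) = -9/4 - K/8 (I(K) = -3 + (-K + 6)/8 = -3 + (6 - K)/8 = -3 + (3/4 - K/8) = -9/4 - K/8)
f(13)*L(I(G(-3)), n) = 13**3*(3 + (-9/4 - 1/8*(-1)))**2 = 2197*(3 + (-9/4 + 1/8))**2 = 2197*(3 - 17/8)**2 = 2197*(7/8)**2 = 2197*(49/64) = 107653/64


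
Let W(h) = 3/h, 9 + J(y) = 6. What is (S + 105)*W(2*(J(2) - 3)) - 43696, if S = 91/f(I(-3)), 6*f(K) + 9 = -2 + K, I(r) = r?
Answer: -87425/2 ≈ -43713.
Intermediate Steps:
J(y) = -3 (J(y) = -9 + 6 = -3)
f(K) = -11/6 + K/6 (f(K) = -3/2 + (-2 + K)/6 = -3/2 + (-1/3 + K/6) = -11/6 + K/6)
S = -39 (S = 91/(-11/6 + (1/6)*(-3)) = 91/(-11/6 - 1/2) = 91/(-7/3) = 91*(-3/7) = -39)
(S + 105)*W(2*(J(2) - 3)) - 43696 = (-39 + 105)*(3/((2*(-3 - 3)))) - 43696 = 66*(3/((2*(-6)))) - 43696 = 66*(3/(-12)) - 43696 = 66*(3*(-1/12)) - 43696 = 66*(-1/4) - 43696 = -33/2 - 43696 = -87425/2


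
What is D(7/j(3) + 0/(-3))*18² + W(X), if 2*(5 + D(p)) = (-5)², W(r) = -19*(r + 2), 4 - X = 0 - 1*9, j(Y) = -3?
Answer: 2145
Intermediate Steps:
X = 13 (X = 4 - (0 - 1*9) = 4 - (0 - 9) = 4 - 1*(-9) = 4 + 9 = 13)
W(r) = -38 - 19*r (W(r) = -19*(2 + r) = -38 - 19*r)
D(p) = 15/2 (D(p) = -5 + (½)*(-5)² = -5 + (½)*25 = -5 + 25/2 = 15/2)
D(7/j(3) + 0/(-3))*18² + W(X) = (15/2)*18² + (-38 - 19*13) = (15/2)*324 + (-38 - 247) = 2430 - 285 = 2145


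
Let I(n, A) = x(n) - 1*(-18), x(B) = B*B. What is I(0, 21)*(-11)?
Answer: -198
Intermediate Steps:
x(B) = B²
I(n, A) = 18 + n² (I(n, A) = n² - 1*(-18) = n² + 18 = 18 + n²)
I(0, 21)*(-11) = (18 + 0²)*(-11) = (18 + 0)*(-11) = 18*(-11) = -198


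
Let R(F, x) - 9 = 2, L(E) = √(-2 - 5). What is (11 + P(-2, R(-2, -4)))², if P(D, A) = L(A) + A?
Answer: (22 + I*√7)² ≈ 477.0 + 116.41*I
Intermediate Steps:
L(E) = I*√7 (L(E) = √(-7) = I*√7)
R(F, x) = 11 (R(F, x) = 9 + 2 = 11)
P(D, A) = A + I*√7 (P(D, A) = I*√7 + A = A + I*√7)
(11 + P(-2, R(-2, -4)))² = (11 + (11 + I*√7))² = (22 + I*√7)²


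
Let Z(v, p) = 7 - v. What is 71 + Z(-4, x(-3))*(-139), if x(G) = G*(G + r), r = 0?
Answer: -1458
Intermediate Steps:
x(G) = G² (x(G) = G*(G + 0) = G*G = G²)
71 + Z(-4, x(-3))*(-139) = 71 + (7 - 1*(-4))*(-139) = 71 + (7 + 4)*(-139) = 71 + 11*(-139) = 71 - 1529 = -1458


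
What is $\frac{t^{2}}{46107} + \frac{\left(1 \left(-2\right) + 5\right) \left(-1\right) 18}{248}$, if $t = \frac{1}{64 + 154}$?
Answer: $- \frac{7395263089}{33963430554} \approx -0.21774$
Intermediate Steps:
$t = \frac{1}{218} \approx 0.0045872$
$\frac{t^{2}}{46107} + \frac{\left(1 \left(-2\right) + 5\right) \left(-1\right) 18}{248} = \frac{1}{47524 \cdot 46107} + \frac{\left(1 \left(-2\right) + 5\right) \left(-1\right) 18}{248} = \frac{1}{47524} \cdot \frac{1}{46107} + \left(-2 + 5\right) \left(-1\right) 18 \cdot \frac{1}{248} = \frac{1}{2191189068} + 3 \left(-1\right) 18 \cdot \frac{1}{248} = \frac{1}{2191189068} + \left(-3\right) 18 \cdot \frac{1}{248} = \frac{1}{2191189068} - \frac{27}{124} = - \frac{7395263089}{33963430554}$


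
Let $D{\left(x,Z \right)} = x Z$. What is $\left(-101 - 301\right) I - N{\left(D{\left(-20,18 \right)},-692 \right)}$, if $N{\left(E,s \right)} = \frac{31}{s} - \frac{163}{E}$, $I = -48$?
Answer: $\frac{1201729471}{62280} \approx 19296.0$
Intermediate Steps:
$D{\left(x,Z \right)} = Z x$
$N{\left(E,s \right)} = - \frac{163}{E} + \frac{31}{s}$
$\left(-101 - 301\right) I - N{\left(D{\left(-20,18 \right)},-692 \right)} = \left(-101 - 301\right) \left(-48\right) - \left(- \frac{163}{18 \left(-20\right)} + \frac{31}{-692}\right) = \left(-402\right) \left(-48\right) - \left(- \frac{163}{-360} + 31 \left(- \frac{1}{692}\right)\right) = 19296 - \left(\left(-163\right) \left(- \frac{1}{360}\right) - \frac{31}{692}\right) = 19296 - \left(\frac{163}{360} - \frac{31}{692}\right) = 19296 - \frac{25409}{62280} = \frac{1201729471}{62280}$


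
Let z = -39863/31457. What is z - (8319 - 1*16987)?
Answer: 272629413/31457 ≈ 8666.7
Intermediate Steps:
z = -39863/31457 (z = -39863*1/31457 = -39863/31457 ≈ -1.2672)
z - (8319 - 1*16987) = -39863/31457 - (8319 - 1*16987) = -39863/31457 - (8319 - 16987) = -39863/31457 - 1*(-8668) = -39863/31457 + 8668 = 272629413/31457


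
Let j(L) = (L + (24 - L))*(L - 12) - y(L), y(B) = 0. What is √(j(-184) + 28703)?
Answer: √23999 ≈ 154.92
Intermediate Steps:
j(L) = -288 + 24*L (j(L) = (L + (24 - L))*(L - 12) - 1*0 = 24*(-12 + L) + 0 = (-288 + 24*L) + 0 = -288 + 24*L)
√(j(-184) + 28703) = √((-288 + 24*(-184)) + 28703) = √((-288 - 4416) + 28703) = √(-4704 + 28703) = √23999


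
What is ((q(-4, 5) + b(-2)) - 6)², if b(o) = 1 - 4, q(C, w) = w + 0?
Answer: 16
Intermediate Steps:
q(C, w) = w
b(o) = -3
((q(-4, 5) + b(-2)) - 6)² = ((5 - 3) - 6)² = (2 - 6)² = (-4)² = 16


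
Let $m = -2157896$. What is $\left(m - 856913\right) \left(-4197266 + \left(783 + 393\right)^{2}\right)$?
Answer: $8484546820610$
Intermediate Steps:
$\left(m - 856913\right) \left(-4197266 + \left(783 + 393\right)^{2}\right) = \left(-2157896 - 856913\right) \left(-4197266 + \left(783 + 393\right)^{2}\right) = \left(-2157896 - 856913\right) \left(-4197266 + 1176^{2}\right) = - 3014809 \left(-4197266 + 1382976\right) = \left(-3014809\right) \left(-2814290\right) = 8484546820610$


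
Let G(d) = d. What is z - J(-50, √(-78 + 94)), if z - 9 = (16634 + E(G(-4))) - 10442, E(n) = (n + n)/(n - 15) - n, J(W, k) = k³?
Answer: 116687/19 ≈ 6141.4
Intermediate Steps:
E(n) = -n + 2*n/(-15 + n) (E(n) = (2*n)/(-15 + n) - n = 2*n/(-15 + n) - n = -n + 2*n/(-15 + n))
z = 117903/19 (z = 9 + ((16634 - 4*(17 - 1*(-4))/(-15 - 4)) - 10442) = 9 + ((16634 - 4*(17 + 4)/(-19)) - 10442) = 9 + ((16634 - 4*(-1/19)*21) - 10442) = 9 + ((16634 + 84/19) - 10442) = 9 + (316130/19 - 10442) = 9 + 117732/19 = 117903/19 ≈ 6205.4)
z - J(-50, √(-78 + 94)) = 117903/19 - (√(-78 + 94))³ = 117903/19 - (√16)³ = 117903/19 - 1*4³ = 117903/19 - 1*64 = 117903/19 - 64 = 116687/19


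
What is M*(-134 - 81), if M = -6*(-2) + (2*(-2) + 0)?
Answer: -1720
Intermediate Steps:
M = 8 (M = 12 + (-4 + 0) = 12 - 4 = 8)
M*(-134 - 81) = 8*(-134 - 81) = 8*(-215) = -1720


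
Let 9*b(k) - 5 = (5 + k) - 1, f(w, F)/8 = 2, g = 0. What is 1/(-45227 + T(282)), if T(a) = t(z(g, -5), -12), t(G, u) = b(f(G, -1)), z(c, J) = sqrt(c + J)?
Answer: -9/407018 ≈ -2.2112e-5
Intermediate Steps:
f(w, F) = 16 (f(w, F) = 8*2 = 16)
b(k) = 1 + k/9 (b(k) = 5/9 + ((5 + k) - 1)/9 = 5/9 + (4 + k)/9 = 5/9 + (4/9 + k/9) = 1 + k/9)
z(c, J) = sqrt(J + c)
t(G, u) = 25/9 (t(G, u) = 1 + (1/9)*16 = 1 + 16/9 = 25/9)
T(a) = 25/9
1/(-45227 + T(282)) = 1/(-45227 + 25/9) = 1/(-407018/9) = -9/407018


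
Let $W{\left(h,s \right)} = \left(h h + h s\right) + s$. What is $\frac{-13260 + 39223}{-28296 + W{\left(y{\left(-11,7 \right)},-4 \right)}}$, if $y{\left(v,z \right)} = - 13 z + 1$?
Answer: $- \frac{25963}{19840} \approx -1.3086$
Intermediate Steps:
$y{\left(v,z \right)} = 1 - 13 z$
$W{\left(h,s \right)} = s + h^{2} + h s$ ($W{\left(h,s \right)} = \left(h^{2} + h s\right) + s = s + h^{2} + h s$)
$\frac{-13260 + 39223}{-28296 + W{\left(y{\left(-11,7 \right)},-4 \right)}} = \frac{-13260 + 39223}{-28296 + \left(-4 + \left(1 - 91\right)^{2} + \left(1 - 91\right) \left(-4\right)\right)} = \frac{25963}{-28296 + \left(-4 + \left(1 - 91\right)^{2} + \left(1 - 91\right) \left(-4\right)\right)} = \frac{25963}{-28296 - \left(-356 - 8100\right)} = \frac{25963}{-28296 + \left(-4 + 8100 + 360\right)} = \frac{25963}{-28296 + 8456} = \frac{25963}{-19840} = 25963 \left(- \frac{1}{19840}\right) = - \frac{25963}{19840}$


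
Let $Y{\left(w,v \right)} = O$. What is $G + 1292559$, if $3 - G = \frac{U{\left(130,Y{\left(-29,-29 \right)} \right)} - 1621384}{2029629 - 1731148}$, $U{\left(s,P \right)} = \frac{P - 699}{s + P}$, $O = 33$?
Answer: $\frac{62886511612744}{48652403} \approx 1.2926 \cdot 10^{6}$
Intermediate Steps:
$Y{\left(w,v \right)} = 33$
$U{\left(s,P \right)} = \frac{-699 + P}{P + s}$
$G = \frac{410243467}{48652403}$ ($G = 3 - \frac{\frac{-699 + 33}{33 + 130} - 1621384}{2029629 - 1731148} = 3 - \frac{\frac{1}{163} \left(-666\right) - 1621384}{298481} = 3 - \left(\frac{1}{163} \left(-666\right) - 1621384\right) \frac{1}{298481} = 3 - \left(- \frac{666}{163} - 1621384\right) \frac{1}{298481} = 3 - \left(- \frac{264286258}{163}\right) \frac{1}{298481} = 3 - - \frac{264286258}{48652403} = 3 + \frac{264286258}{48652403} = \frac{410243467}{48652403} \approx 8.4321$)
$G + 1292559 = \frac{410243467}{48652403} + 1292559 = \frac{62886511612744}{48652403}$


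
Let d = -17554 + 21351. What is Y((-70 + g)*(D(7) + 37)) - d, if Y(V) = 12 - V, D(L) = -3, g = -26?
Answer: -521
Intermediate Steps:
d = 3797
Y((-70 + g)*(D(7) + 37)) - d = (12 - (-70 - 26)*(-3 + 37)) - 1*3797 = (12 - (-96)*34) - 3797 = (12 - 1*(-3264)) - 3797 = (12 + 3264) - 3797 = 3276 - 3797 = -521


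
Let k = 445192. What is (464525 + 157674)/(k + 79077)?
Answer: 622199/524269 ≈ 1.1868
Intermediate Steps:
(464525 + 157674)/(k + 79077) = (464525 + 157674)/(445192 + 79077) = 622199/524269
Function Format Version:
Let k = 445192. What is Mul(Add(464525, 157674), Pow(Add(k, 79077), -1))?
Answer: Rational(622199, 524269) ≈ 1.1868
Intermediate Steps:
Mul(Add(464525, 157674), Pow(Add(k, 79077), -1)) = Mul(Add(464525, 157674), Pow(Add(445192, 79077), -1)) = Mul(622199, Pow(524269, -1)) = Mul(622199, Rational(1, 524269)) = Rational(622199, 524269)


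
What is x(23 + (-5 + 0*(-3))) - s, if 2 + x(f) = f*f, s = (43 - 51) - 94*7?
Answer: 988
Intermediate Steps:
s = -666 (s = -8 - 658 = -666)
x(f) = -2 + f**2 (x(f) = -2 + f*f = -2 + f**2)
x(23 + (-5 + 0*(-3))) - s = (-2 + (23 + (-5 + 0*(-3)))**2) - 1*(-666) = (-2 + (23 + (-5 + 0))**2) + 666 = (-2 + (23 - 5)**2) + 666 = (-2 + 18**2) + 666 = (-2 + 324) + 666 = 322 + 666 = 988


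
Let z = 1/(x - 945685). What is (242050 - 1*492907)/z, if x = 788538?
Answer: 39421424979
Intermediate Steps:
z = -1/157147 (z = 1/(788538 - 945685) = 1/(-157147) = -1/157147 ≈ -6.3635e-6)
(242050 - 1*492907)/z = (242050 - 1*492907)/(-1/157147) = (242050 - 492907)*(-157147) = -250857*(-157147) = 39421424979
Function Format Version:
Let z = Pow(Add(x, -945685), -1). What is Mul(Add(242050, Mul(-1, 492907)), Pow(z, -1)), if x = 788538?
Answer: 39421424979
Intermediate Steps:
z = Rational(-1, 157147) (z = Pow(Add(788538, -945685), -1) = Pow(-157147, -1) = Rational(-1, 157147) ≈ -6.3635e-6)
Mul(Add(242050, Mul(-1, 492907)), Pow(z, -1)) = Mul(Add(242050, Mul(-1, 492907)), Pow(Rational(-1, 157147), -1)) = Mul(Add(242050, -492907), -157147) = Mul(-250857, -157147) = 39421424979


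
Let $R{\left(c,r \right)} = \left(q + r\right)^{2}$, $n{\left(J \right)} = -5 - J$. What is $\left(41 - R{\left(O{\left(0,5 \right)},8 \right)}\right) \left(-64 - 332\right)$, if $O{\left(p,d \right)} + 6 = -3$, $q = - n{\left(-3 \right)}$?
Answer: $23364$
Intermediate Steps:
$q = 2$ ($q = - (-5 - -3) = - (-5 + 3) = \left(-1\right) \left(-2\right) = 2$)
$O{\left(p,d \right)} = -9$ ($O{\left(p,d \right)} = -6 - 3 = -9$)
$R{\left(c,r \right)} = \left(2 + r\right)^{2}$
$\left(41 - R{\left(O{\left(0,5 \right)},8 \right)}\right) \left(-64 - 332\right) = \left(41 - \left(2 + 8\right)^{2}\right) \left(-64 - 332\right) = \left(41 - 10^{2}\right) \left(-64 - 332\right) = \left(41 - 100\right) \left(-396\right) = \left(-59\right) \left(-396\right) = 23364$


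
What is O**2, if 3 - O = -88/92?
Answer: 8281/529 ≈ 15.654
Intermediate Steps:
O = 91/23 (O = 3 - (-88)/92 = 3 - 1*(-22/23) = 3 + 22/23 = 91/23 ≈ 3.9565)
O**2 = (91/23)**2 = 8281/529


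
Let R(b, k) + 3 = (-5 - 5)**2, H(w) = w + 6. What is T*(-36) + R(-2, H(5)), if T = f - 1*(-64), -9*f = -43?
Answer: -2379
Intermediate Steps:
f = 43/9 (f = -1/9*(-43) = 43/9 ≈ 4.7778)
H(w) = 6 + w
T = 619/9 (T = 43/9 - 1*(-64) = 43/9 + 64 = 619/9 ≈ 68.778)
R(b, k) = 97 (R(b, k) = -3 + (-5 - 5)**2 = -3 + (-10)**2 = -3 + 100 = 97)
T*(-36) + R(-2, H(5)) = (619/9)*(-36) + 97 = -2476 + 97 = -2379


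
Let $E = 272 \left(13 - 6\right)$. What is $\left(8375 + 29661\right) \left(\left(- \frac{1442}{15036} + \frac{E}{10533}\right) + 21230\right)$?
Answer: $\frac{1522480307782942}{1885407} \approx 8.0751 \cdot 10^{8}$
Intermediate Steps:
$E = 1904$ ($E = 272 \cdot 7 = 1904$)
$\left(8375 + 29661\right) \left(\left(- \frac{1442}{15036} + \frac{E}{10533}\right) + 21230\right) = \left(8375 + 29661\right) \left(\left(- \frac{1442}{15036} + \frac{1904}{10533}\right) + 21230\right) = 38036 \left(\left(\left(-1442\right) \frac{1}{15036} + 1904 \cdot \frac{1}{10533}\right) + 21230\right) = 38036 \left(\left(- \frac{103}{1074} + \frac{1904}{10533}\right) + 21230\right) = 38036 \left(\frac{319999}{3770814} + 21230\right) = 38036 \cdot \frac{80054701219}{3770814} = \frac{1522480307782942}{1885407}$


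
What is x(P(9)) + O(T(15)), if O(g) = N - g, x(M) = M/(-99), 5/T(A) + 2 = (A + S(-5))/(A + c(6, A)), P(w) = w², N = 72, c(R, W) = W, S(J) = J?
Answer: 816/11 ≈ 74.182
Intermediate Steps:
T(A) = 5/(-2 + (-5 + A)/(2*A)) (T(A) = 5/(-2 + (A - 5)/(A + A)) = 5/(-2 + (-5 + A)/((2*A))) = 5/(-2 + (-5 + A)*(1/(2*A))) = 5/(-2 + (-5 + A)/(2*A)))
x(M) = -M/99 (x(M) = M*(-1/99) = -M/99)
O(g) = 72 - g
x(P(9)) + O(T(15)) = -1/99*9² + (72 - (-10)*15/(5 + 3*15)) = -1/99*81 + (72 - (-10)*15/(5 + 45)) = -9/11 + (72 - (-10)*15/50) = -9/11 + (72 - 1*(-3)) = -9/11 + (72 + 3) = -9/11 + 75 = 816/11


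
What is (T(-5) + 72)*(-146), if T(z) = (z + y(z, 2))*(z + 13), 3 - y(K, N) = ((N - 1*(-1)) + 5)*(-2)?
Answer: -26864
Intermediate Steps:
y(K, N) = 15 + 2*N (y(K, N) = 3 - ((N - 1*(-1)) + 5)*(-2) = 3 - ((N + 1) + 5)*(-2) = 3 - ((1 + N) + 5)*(-2) = 3 - (6 + N)*(-2) = 3 - (-12 - 2*N) = 3 + (12 + 2*N) = 15 + 2*N)
T(z) = (13 + z)*(19 + z) (T(z) = (z + (15 + 2*2))*(z + 13) = (z + (15 + 4))*(13 + z) = (z + 19)*(13 + z) = (19 + z)*(13 + z) = (13 + z)*(19 + z))
(T(-5) + 72)*(-146) = ((247 + (-5)² + 32*(-5)) + 72)*(-146) = ((247 + 25 - 160) + 72)*(-146) = (112 + 72)*(-146) = 184*(-146) = -26864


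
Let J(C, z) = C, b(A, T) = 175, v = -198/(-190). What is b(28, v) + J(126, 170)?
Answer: 301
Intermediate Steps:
v = 99/95 (v = -198*(-1/190) = 99/95 ≈ 1.0421)
b(28, v) + J(126, 170) = 175 + 126 = 301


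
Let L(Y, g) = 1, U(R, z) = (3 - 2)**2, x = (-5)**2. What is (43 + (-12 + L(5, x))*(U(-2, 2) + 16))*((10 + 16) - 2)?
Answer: -3456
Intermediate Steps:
x = 25
U(R, z) = 1 (U(R, z) = 1**2 = 1)
(43 + (-12 + L(5, x))*(U(-2, 2) + 16))*((10 + 16) - 2) = (43 + (-12 + 1)*(1 + 16))*((10 + 16) - 2) = (43 - 11*17)*(26 - 2) = (43 - 187)*24 = -144*24 = -3456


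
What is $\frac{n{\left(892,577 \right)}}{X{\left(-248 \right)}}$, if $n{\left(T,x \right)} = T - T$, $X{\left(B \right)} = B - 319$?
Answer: $0$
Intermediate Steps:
$X{\left(B \right)} = -319 + B$
$n{\left(T,x \right)} = 0$
$\frac{n{\left(892,577 \right)}}{X{\left(-248 \right)}} = \frac{0}{-319 - 248} = \frac{0}{-567} = 0 \left(- \frac{1}{567}\right) = 0$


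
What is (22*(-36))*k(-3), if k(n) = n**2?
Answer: -7128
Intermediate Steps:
(22*(-36))*k(-3) = (22*(-36))*(-3)**2 = -792*9 = -7128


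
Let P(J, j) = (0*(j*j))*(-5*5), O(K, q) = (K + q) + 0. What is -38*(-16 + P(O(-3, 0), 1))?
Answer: 608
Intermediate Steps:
O(K, q) = K + q
P(J, j) = 0 (P(J, j) = (0*j²)*(-25) = 0*(-25) = 0)
-38*(-16 + P(O(-3, 0), 1)) = -38*(-16 + 0) = -38*(-16) = 608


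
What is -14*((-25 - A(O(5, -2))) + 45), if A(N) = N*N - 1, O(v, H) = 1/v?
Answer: -7336/25 ≈ -293.44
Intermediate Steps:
A(N) = -1 + N**2 (A(N) = N**2 - 1 = -1 + N**2)
-14*((-25 - A(O(5, -2))) + 45) = -14*((-25 - (-1 + (1/5)**2)) + 45) = -14*((-25 - (-1 + 1/25)) + 45) = -14*((-25 - 1*(-24/25)) + 45) = -14*((-25 + 24/25) + 45) = -14*(-601/25 + 45) = -14*524/25 = -7336/25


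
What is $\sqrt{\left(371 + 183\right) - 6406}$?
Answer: $2 i \sqrt{1463} \approx 76.498 i$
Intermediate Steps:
$\sqrt{\left(371 + 183\right) - 6406} = \sqrt{554 - 6406} = \sqrt{-5852} = 2 i \sqrt{1463}$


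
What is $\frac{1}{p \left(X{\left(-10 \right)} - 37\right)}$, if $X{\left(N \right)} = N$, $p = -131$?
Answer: $\frac{1}{6157} \approx 0.00016242$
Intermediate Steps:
$\frac{1}{p \left(X{\left(-10 \right)} - 37\right)} = \frac{1}{\left(-131\right) \left(-10 - 37\right)} = \frac{1}{\left(-131\right) \left(-47\right)} = \frac{1}{6157}$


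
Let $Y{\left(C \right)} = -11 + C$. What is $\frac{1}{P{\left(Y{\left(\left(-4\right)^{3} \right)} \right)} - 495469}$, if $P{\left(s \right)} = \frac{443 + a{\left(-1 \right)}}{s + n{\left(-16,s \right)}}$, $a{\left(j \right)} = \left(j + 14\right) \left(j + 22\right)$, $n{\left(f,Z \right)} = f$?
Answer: $- \frac{91}{45088395} \approx -2.0183 \cdot 10^{-6}$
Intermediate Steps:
$a{\left(j \right)} = \left(14 + j\right) \left(22 + j\right)$
$P{\left(s \right)} = \frac{716}{-16 + s}$ ($P{\left(s \right)} = \frac{443 + \left(308 + \left(-1\right)^{2} + 36 \left(-1\right)\right)}{s - 16} = \frac{443 + \left(308 + 1 - 36\right)}{-16 + s} = \frac{443 + 273}{-16 + s} = \frac{716}{-16 + s}$)
$\frac{1}{P{\left(Y{\left(\left(-4\right)^{3} \right)} \right)} - 495469} = \frac{1}{\frac{716}{-16 + \left(-11 + \left(-4\right)^{3}\right)} - 495469} = \frac{1}{\frac{716}{-16 - 75} - 495469} = \frac{1}{\frac{716}{-91} - 495469} = \frac{1}{716 \left(- \frac{1}{91}\right) - 495469} = \frac{1}{- \frac{716}{91} - 495469} = \frac{1}{- \frac{45088395}{91}} = - \frac{91}{45088395}$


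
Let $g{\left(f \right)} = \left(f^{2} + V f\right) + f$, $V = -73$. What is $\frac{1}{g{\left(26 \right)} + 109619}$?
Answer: $\frac{1}{108423} \approx 9.2231 \cdot 10^{-6}$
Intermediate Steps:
$g{\left(f \right)} = f^{2} - 72 f$ ($g{\left(f \right)} = \left(f^{2} - 73 f\right) + f = f^{2} - 72 f$)
$\frac{1}{g{\left(26 \right)} + 109619} = \frac{1}{26 \left(-72 + 26\right) + 109619} = \frac{1}{26 \left(-46\right) + 109619} = \frac{1}{-1196 + 109619} = \frac{1}{108423}$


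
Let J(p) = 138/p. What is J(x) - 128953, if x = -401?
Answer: -51710291/401 ≈ -1.2895e+5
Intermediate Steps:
J(x) - 128953 = 138/(-401) - 128953 = 138*(-1/401) - 128953 = -138/401 - 128953 = -51710291/401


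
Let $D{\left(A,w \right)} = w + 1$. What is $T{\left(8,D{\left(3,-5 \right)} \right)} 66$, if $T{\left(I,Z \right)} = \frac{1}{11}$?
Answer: $6$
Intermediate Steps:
$D{\left(A,w \right)} = 1 + w$
$T{\left(I,Z \right)} = \frac{1}{11}$
$T{\left(8,D{\left(3,-5 \right)} \right)} 66 = \frac{1}{11} \cdot 66 = 6$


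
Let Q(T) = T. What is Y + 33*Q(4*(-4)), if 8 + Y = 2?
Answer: -534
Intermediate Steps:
Y = -6 (Y = -8 + 2 = -6)
Y + 33*Q(4*(-4)) = -6 + 33*(4*(-4)) = -6 + 33*(-16) = -6 - 528 = -534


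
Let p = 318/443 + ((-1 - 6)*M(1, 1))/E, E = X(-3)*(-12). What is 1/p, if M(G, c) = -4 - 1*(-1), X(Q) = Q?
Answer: 5316/6917 ≈ 0.76854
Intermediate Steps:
M(G, c) = -3 (M(G, c) = -4 + 1 = -3)
E = 36 (E = -3*(-12) = 36)
p = 6917/5316 (p = 318/443 + ((-1 - 6)*(-3))/36 = 318*(1/443) - 7*(-3)*(1/36) = 318/443 + 21*(1/36) = 318/443 + 7/12 = 6917/5316 ≈ 1.3012)
1/p = 1/(6917/5316) = 5316/6917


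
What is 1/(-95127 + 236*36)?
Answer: -1/86631 ≈ -1.1543e-5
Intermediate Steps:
1/(-95127 + 236*36) = 1/(-95127 + 8496) = 1/(-86631) = -1/86631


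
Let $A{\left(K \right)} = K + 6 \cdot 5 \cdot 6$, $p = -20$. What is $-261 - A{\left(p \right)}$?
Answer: $-421$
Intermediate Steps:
$A{\left(K \right)} = 180 + K$ ($A{\left(K \right)} = K + 30 \cdot 6 = K + 180 = 180 + K$)
$-261 - A{\left(p \right)} = -261 - \left(180 - 20\right) = -261 - 160 = -421$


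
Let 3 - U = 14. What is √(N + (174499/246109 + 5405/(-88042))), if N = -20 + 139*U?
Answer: I*√756451700407690113482/698965438 ≈ 39.349*I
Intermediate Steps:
U = -11 (U = 3 - 1*14 = 3 - 14 = -11)
N = -1549 (N = -20 + 139*(-11) = -20 - 1529 = -1549)
√(N + (174499/246109 + 5405/(-88042))) = √(-1549 + (174499/246109 + 5405/(-88042))) = √(-1549 + (174499*(1/246109) + 5405*(-1/88042))) = √(-1549 + (5629/7939 - 5405/88042)) = √(-1549 + 452678123/698965438) = √(-1082244785339/698965438) = I*√756451700407690113482/698965438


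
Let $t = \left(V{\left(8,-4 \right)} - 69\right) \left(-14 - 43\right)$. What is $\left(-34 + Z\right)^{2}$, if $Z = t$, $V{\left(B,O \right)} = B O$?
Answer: $32752729$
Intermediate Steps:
$t = 5757$ ($t = \left(8 \left(-4\right) - 69\right) \left(-14 - 43\right) = \left(-32 - 69\right) \left(-57\right) = \left(-101\right) \left(-57\right) = 5757$)
$Z = 5757$
$\left(-34 + Z\right)^{2} = \left(-34 + 5757\right)^{2} = 5723^{2} = 32752729$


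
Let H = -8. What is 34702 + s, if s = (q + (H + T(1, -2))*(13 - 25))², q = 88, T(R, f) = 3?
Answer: 56606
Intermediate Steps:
s = 21904 (s = (88 + (-8 + 3)*(13 - 25))² = (88 - 5*(-12))² = (88 + 60)² = 148² = 21904)
34702 + s = 34702 + 21904 = 56606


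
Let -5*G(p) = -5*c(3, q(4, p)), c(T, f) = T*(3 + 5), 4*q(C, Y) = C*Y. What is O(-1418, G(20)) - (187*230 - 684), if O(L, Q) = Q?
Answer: -42302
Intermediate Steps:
q(C, Y) = C*Y/4 (q(C, Y) = (C*Y)/4 = C*Y/4)
c(T, f) = 8*T (c(T, f) = T*8 = 8*T)
G(p) = 24 (G(p) = -(-1)*8*3 = -(-1)*24 = -1/5*(-120) = 24)
O(-1418, G(20)) - (187*230 - 684) = 24 - (187*230 - 684) = 24 - (43010 - 684) = 24 - 1*42326 = 24 - 42326 = -42302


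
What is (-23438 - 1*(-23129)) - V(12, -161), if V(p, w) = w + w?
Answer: 13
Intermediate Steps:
V(p, w) = 2*w
(-23438 - 1*(-23129)) - V(12, -161) = (-23438 - 1*(-23129)) - 2*(-161) = (-23438 + 23129) - 1*(-322) = -309 + 322 = 13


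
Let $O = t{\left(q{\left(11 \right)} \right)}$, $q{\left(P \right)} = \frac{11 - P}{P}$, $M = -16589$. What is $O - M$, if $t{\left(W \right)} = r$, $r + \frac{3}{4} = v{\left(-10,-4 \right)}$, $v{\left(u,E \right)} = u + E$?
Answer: $\frac{66297}{4} \approx 16574.0$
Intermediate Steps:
$v{\left(u,E \right)} = E + u$
$r = - \frac{59}{4}$ ($r = - \frac{3}{4} - 14 = - \frac{59}{4} \approx -14.75$)
$q{\left(P \right)} = \frac{11 - P}{P}$
$t{\left(W \right)} = - \frac{59}{4}$
$O = - \frac{59}{4} \approx -14.75$
$O - M = - \frac{59}{4} - -16589 = - \frac{59}{4} + 16589 = \frac{66297}{4}$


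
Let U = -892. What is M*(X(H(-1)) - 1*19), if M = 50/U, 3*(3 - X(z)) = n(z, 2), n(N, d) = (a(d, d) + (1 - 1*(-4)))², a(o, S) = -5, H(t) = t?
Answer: 200/223 ≈ 0.89686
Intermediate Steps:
n(N, d) = 0 (n(N, d) = (-5 + (1 - 1*(-4)))² = (-5 + (1 + 4))² = (-5 + 5)² = 0² = 0)
X(z) = 3 (X(z) = 3 - ⅓*0 = 3 + 0 = 3)
M = -25/446 (M = 50/(-892) = 50*(-1/892) = -25/446 ≈ -0.056054)
M*(X(H(-1)) - 1*19) = -25*(3 - 1*19)/446 = -25*(3 - 19)/446 = -25/446*(-16) = 200/223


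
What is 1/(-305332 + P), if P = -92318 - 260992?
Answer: -1/658642 ≈ -1.5183e-6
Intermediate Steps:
P = -353310
1/(-305332 + P) = 1/(-305332 - 353310) = 1/(-658642) = -1/658642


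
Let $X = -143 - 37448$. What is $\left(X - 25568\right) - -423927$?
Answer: $360768$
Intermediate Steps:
$X = -37591$ ($X = -143 - 37448 = -37591$)
$\left(X - 25568\right) - -423927 = \left(-37591 - 25568\right) - -423927 = -63159 + 423927 = 360768$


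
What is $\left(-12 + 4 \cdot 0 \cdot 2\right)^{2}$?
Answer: $144$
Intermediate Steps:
$\left(-12 + 4 \cdot 0 \cdot 2\right)^{2} = \left(-12 + 0 \cdot 2\right)^{2} = \left(-12 + 0\right)^{2} = \left(-12\right)^{2} = 144$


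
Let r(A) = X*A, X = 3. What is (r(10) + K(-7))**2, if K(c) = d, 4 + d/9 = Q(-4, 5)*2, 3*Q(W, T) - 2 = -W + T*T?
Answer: 32400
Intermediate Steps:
Q(W, T) = 2/3 - W/3 + T**2/3 (Q(W, T) = 2/3 + (-W + T*T)/3 = 2/3 + (-W + T**2)/3 = 2/3 + (T**2 - W)/3 = 2/3 + (-W/3 + T**2/3) = 2/3 - W/3 + T**2/3)
r(A) = 3*A
d = 150 (d = -36 + 9*((2/3 - 1/3*(-4) + (1/3)*5**2)*2) = -36 + 9*((2/3 + 4/3 + (1/3)*25)*2) = -36 + 9*((2/3 + 4/3 + 25/3)*2) = -36 + 9*((31/3)*2) = -36 + 9*(62/3) = -36 + 186 = 150)
K(c) = 150
(r(10) + K(-7))**2 = (3*10 + 150)**2 = (30 + 150)**2 = 180**2 = 32400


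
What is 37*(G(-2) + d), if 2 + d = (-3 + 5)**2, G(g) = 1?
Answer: 111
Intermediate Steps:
d = 2 (d = -2 + (-3 + 5)**2 = -2 + 2**2 = -2 + 4 = 2)
37*(G(-2) + d) = 37*(1 + 2) = 37*3 = 111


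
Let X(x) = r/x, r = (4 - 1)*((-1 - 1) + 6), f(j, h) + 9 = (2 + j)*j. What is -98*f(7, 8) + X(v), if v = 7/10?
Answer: -36924/7 ≈ -5274.9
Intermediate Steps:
v = 7/10 (v = 7*(⅒) = 7/10 ≈ 0.70000)
f(j, h) = -9 + j*(2 + j) (f(j, h) = -9 + (2 + j)*j = -9 + j*(2 + j))
r = 12 (r = 3*(-2 + 6) = 3*4 = 12)
X(x) = 12/x
-98*f(7, 8) + X(v) = -98*(-9 + 7² + 2*7) + 12/(7/10) = -98*(-9 + 49 + 14) + 12*(10/7) = -98*54 + 120/7 = -5292 + 120/7 = -36924/7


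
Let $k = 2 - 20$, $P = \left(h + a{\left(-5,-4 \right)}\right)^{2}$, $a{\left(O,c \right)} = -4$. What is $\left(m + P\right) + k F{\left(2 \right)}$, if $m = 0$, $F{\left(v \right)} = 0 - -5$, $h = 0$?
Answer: $-74$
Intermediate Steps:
$F{\left(v \right)} = 5$ ($F{\left(v \right)} = 0 + 5 = 5$)
$P = 16$ ($P = \left(0 - 4\right)^{2} = \left(-4\right)^{2} = 16$)
$k = -18$
$\left(m + P\right) + k F{\left(2 \right)} = \left(0 + 16\right) - 90 = 16 - 90 = -74$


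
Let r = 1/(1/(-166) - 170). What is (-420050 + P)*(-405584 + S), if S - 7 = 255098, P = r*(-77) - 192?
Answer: 1784626270979300/28221 ≈ 6.3238e+10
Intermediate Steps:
r = -166/28221 (r = 1/(-1/166 - 170) = 1/(-28221/166) = -166/28221 ≈ -0.0058821)
P = -5405650/28221 (P = -166/28221*(-77) - 192 = 12782/28221 - 192 = -5405650/28221 ≈ -191.55)
S = 255105 (S = 7 + 255098 = 255105)
(-420050 + P)*(-405584 + S) = (-420050 - 5405650/28221)*(-405584 + 255105) = -11859636700/28221*(-150479) = 1784626270979300/28221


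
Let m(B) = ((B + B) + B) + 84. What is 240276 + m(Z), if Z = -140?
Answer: 239940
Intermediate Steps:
m(B) = 84 + 3*B (m(B) = (2*B + B) + 84 = 3*B + 84 = 84 + 3*B)
240276 + m(Z) = 240276 + (84 + 3*(-140)) = 240276 + (84 - 420) = 240276 - 336 = 239940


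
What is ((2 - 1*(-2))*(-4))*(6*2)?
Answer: -192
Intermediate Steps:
((2 - 1*(-2))*(-4))*(6*2) = ((2 + 2)*(-4))*12 = (4*(-4))*12 = -16*12 = -192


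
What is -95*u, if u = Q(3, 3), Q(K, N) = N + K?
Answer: -570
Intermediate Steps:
Q(K, N) = K + N
u = 6 (u = 3 + 3 = 6)
-95*u = -95*6 = -570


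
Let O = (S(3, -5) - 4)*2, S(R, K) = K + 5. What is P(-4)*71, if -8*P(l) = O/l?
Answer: -71/4 ≈ -17.750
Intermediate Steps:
S(R, K) = 5 + K
O = -8 (O = ((5 - 5) - 4)*2 = (0 - 4)*2 = -4*2 = -8)
P(l) = 1/l (P(l) = -(-1)/l = 1/l)
P(-4)*71 = 71/(-4) = -¼*71 = -71/4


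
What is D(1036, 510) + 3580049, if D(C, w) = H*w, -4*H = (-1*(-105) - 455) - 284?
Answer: 3660884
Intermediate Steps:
H = 317/2 (H = -((-1*(-105) - 455) - 284)/4 = -((105 - 455) - 284)/4 = -(-350 - 284)/4 = -¼*(-634) = 317/2 ≈ 158.50)
D(C, w) = 317*w/2
D(1036, 510) + 3580049 = (317/2)*510 + 3580049 = 80835 + 3580049 = 3660884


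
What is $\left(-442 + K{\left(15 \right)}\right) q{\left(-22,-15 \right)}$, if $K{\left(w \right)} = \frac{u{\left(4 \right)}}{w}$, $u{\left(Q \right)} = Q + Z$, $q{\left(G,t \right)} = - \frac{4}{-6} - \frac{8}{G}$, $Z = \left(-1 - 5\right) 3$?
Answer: $- \frac{20536}{45} \approx -456.36$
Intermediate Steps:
$Z = -18$ ($Z = \left(-6\right) 3 = -18$)
$q{\left(G,t \right)} = \frac{2}{3} - \frac{8}{G}$ ($q{\left(G,t \right)} = \left(-4\right) \left(- \frac{1}{6}\right) - \frac{8}{G} = \frac{2}{3} - \frac{8}{G}$)
$u{\left(Q \right)} = -18 + Q$ ($u{\left(Q \right)} = Q - 18 = -18 + Q$)
$K{\left(w \right)} = - \frac{14}{w}$ ($K{\left(w \right)} = \frac{-18 + 4}{w} = - \frac{14}{w}$)
$\left(-442 + K{\left(15 \right)}\right) q{\left(-22,-15 \right)} = \left(-442 - \frac{14}{15}\right) \left(\frac{2}{3} - \frac{8}{-22}\right) = \left(-442 - \frac{14}{15}\right) \left(\frac{2}{3} - - \frac{4}{11}\right) = \left(-442 - \frac{14}{15}\right) \left(\frac{2}{3} + \frac{4}{11}\right) = \left(- \frac{6644}{15}\right) \frac{34}{33} = - \frac{20536}{45}$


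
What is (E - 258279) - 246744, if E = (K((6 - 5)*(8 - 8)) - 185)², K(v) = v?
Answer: -470798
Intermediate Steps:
E = 34225 (E = ((6 - 5)*(8 - 8) - 185)² = (1*0 - 185)² = (0 - 185)² = (-185)² = 34225)
(E - 258279) - 246744 = (34225 - 258279) - 246744 = -224054 - 246744 = -470798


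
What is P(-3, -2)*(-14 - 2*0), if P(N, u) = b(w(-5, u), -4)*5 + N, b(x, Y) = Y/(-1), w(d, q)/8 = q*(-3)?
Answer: -238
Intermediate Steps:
w(d, q) = -24*q (w(d, q) = 8*(q*(-3)) = 8*(-3*q) = -24*q)
b(x, Y) = -Y (b(x, Y) = Y*(-1) = -Y)
P(N, u) = 20 + N (P(N, u) = -1*(-4)*5 + N = 4*5 + N = 20 + N)
P(-3, -2)*(-14 - 2*0) = (20 - 3)*(-14 - 2*0) = 17*(-14 + 0) = 17*(-14) = -238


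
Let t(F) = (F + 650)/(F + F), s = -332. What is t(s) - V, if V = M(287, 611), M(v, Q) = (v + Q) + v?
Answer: -393579/332 ≈ -1185.5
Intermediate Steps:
M(v, Q) = Q + 2*v (M(v, Q) = (Q + v) + v = Q + 2*v)
V = 1185 (V = 611 + 2*287 = 611 + 574 = 1185)
t(F) = (650 + F)/(2*F) (t(F) = (650 + F)/((2*F)) = (650 + F)*(1/(2*F)) = (650 + F)/(2*F))
t(s) - V = (½)*(650 - 332)/(-332) - 1*1185 = (½)*(-1/332)*318 - 1185 = -159/332 - 1185 = -393579/332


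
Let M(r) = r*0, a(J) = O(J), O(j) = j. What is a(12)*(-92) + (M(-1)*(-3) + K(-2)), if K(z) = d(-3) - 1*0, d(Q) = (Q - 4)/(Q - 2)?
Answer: -5513/5 ≈ -1102.6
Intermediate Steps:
d(Q) = (-4 + Q)/(-2 + Q)
a(J) = J
K(z) = 7/5 (K(z) = (-4 - 3)/(-2 - 3) - 1*0 = -7/(-5) + 0 = -⅕*(-7) + 0 = 7/5 + 0 = 7/5)
M(r) = 0
a(12)*(-92) + (M(-1)*(-3) + K(-2)) = 12*(-92) + (0*(-3) + 7/5) = -1104 + (0 + 7/5) = -1104 + 7/5 = -5513/5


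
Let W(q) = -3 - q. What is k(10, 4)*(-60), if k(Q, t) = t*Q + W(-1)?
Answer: -2280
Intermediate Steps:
k(Q, t) = -2 + Q*t (k(Q, t) = t*Q + (-3 - 1*(-1)) = Q*t + (-3 + 1) = Q*t - 2 = -2 + Q*t)
k(10, 4)*(-60) = (-2 + 10*4)*(-60) = (-2 + 40)*(-60) = 38*(-60) = -2280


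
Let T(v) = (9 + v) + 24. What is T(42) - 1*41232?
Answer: -41157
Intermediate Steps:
T(v) = 33 + v
T(42) - 1*41232 = (33 + 42) - 1*41232 = 75 - 41232 = -41157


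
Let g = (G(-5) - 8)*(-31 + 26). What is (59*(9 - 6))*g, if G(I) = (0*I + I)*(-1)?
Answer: 2655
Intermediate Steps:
G(I) = -I (G(I) = (0 + I)*(-1) = I*(-1) = -I)
g = 15 (g = (-1*(-5) - 8)*(-31 + 26) = (5 - 8)*(-5) = -3*(-5) = 15)
(59*(9 - 6))*g = (59*(9 - 6))*15 = (59*3)*15 = 177*15 = 2655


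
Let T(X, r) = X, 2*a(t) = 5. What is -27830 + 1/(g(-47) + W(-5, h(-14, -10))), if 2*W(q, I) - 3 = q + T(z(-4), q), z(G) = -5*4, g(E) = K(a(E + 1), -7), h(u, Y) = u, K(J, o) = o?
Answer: -500941/18 ≈ -27830.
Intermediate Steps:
a(t) = 5/2 (a(t) = (½)*5 = 5/2)
g(E) = -7
z(G) = -20
W(q, I) = -17/2 + q/2 (W(q, I) = 3/2 + (q - 20)/2 = 3/2 + (-20 + q)/2 = 3/2 + (-10 + q/2) = -17/2 + q/2)
-27830 + 1/(g(-47) + W(-5, h(-14, -10))) = -27830 + 1/(-7 + (-17/2 + (½)*(-5))) = -27830 + 1/(-7 + (-17/2 - 5/2)) = -27830 + 1/(-7 - 11) = -27830 + 1/(-18) = -27830 - 1/18 = -500941/18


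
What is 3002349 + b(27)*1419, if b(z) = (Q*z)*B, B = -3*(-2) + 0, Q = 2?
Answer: 3462105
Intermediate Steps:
B = 6 (B = 6 + 0 = 6)
b(z) = 12*z (b(z) = (2*z)*6 = 12*z)
3002349 + b(27)*1419 = 3002349 + (12*27)*1419 = 3002349 + 324*1419 = 3002349 + 459756 = 3462105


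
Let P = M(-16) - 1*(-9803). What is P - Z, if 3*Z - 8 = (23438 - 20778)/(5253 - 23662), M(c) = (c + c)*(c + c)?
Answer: 199266039/18409 ≈ 10824.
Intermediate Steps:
M(c) = 4*c² (M(c) = (2*c)*(2*c) = 4*c²)
P = 10827 (P = 4*(-16)² - 1*(-9803) = 4*256 + 9803 = 1024 + 9803 = 10827)
Z = 48204/18409 (Z = 8/3 + ((23438 - 20778)/(5253 - 23662))/3 = 8/3 + (2660/(-18409))/3 = 8/3 + (2660*(-1/18409))/3 = 8/3 + (⅓)*(-2660/18409) = 8/3 - 2660/55227 = 48204/18409 ≈ 2.6185)
P - Z = 10827 - 1*48204/18409 = 10827 - 48204/18409 = 199266039/18409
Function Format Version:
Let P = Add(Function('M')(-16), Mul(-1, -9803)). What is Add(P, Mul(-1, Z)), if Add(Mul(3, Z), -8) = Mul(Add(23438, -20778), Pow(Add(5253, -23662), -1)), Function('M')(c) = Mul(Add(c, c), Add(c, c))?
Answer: Rational(199266039, 18409) ≈ 10824.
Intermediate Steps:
Function('M')(c) = Mul(4, Pow(c, 2)) (Function('M')(c) = Mul(Mul(2, c), Mul(2, c)) = Mul(4, Pow(c, 2)))
P = 10827 (P = Add(Mul(4, Pow(-16, 2)), Mul(-1, -9803)) = Add(Mul(4, 256), 9803) = Add(1024, 9803) = 10827)
Z = Rational(48204, 18409) (Z = Add(Rational(8, 3), Mul(Rational(1, 3), Mul(Add(23438, -20778), Pow(Add(5253, -23662), -1)))) = Add(Rational(8, 3), Mul(Rational(1, 3), Mul(2660, Pow(-18409, -1)))) = Add(Rational(8, 3), Mul(Rational(1, 3), Mul(2660, Rational(-1, 18409)))) = Add(Rational(8, 3), Mul(Rational(1, 3), Rational(-2660, 18409))) = Add(Rational(8, 3), Rational(-2660, 55227)) = Rational(48204, 18409) ≈ 2.6185)
Add(P, Mul(-1, Z)) = Add(10827, Mul(-1, Rational(48204, 18409))) = Add(10827, Rational(-48204, 18409)) = Rational(199266039, 18409)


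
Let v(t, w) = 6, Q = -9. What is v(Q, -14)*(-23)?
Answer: -138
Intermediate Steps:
v(Q, -14)*(-23) = 6*(-23) = -138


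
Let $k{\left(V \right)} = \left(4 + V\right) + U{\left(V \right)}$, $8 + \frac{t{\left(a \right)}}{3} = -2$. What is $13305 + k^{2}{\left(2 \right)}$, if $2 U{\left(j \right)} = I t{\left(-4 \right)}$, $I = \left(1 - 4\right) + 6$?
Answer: $14826$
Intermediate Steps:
$I = 3$ ($I = -3 + 6 = 3$)
$t{\left(a \right)} = -30$ ($t{\left(a \right)} = -24 + 3 \left(-2\right) = -24 - 6 = -30$)
$U{\left(j \right)} = -45$ ($U{\left(j \right)} = \frac{3 \left(-30\right)}{2} = \frac{1}{2} \left(-90\right) = -45$)
$k{\left(V \right)} = -41 + V$ ($k{\left(V \right)} = \left(4 + V\right) - 45 = -41 + V$)
$13305 + k^{2}{\left(2 \right)} = 13305 + \left(-41 + 2\right)^{2} = 13305 + \left(-39\right)^{2} = 13305 + 1521 = 14826$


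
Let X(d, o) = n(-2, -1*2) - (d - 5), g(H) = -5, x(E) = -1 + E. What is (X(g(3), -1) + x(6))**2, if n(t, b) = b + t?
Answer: 121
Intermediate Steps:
X(d, o) = 1 - d (X(d, o) = (-1*2 - 2) - (d - 5) = (-2 - 2) - (-5 + d) = -4 + (5 - d) = 1 - d)
(X(g(3), -1) + x(6))**2 = ((1 - 1*(-5)) + (-1 + 6))**2 = ((1 + 5) + 5)**2 = (6 + 5)**2 = 11**2 = 121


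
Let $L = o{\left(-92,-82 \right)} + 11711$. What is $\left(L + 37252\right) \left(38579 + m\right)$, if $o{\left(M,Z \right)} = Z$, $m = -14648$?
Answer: $1169771211$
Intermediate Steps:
$L = 11629$ ($L = -82 + 11711 = 11629$)
$\left(L + 37252\right) \left(38579 + m\right) = \left(11629 + 37252\right) \left(38579 - 14648\right) = 48881 \cdot 23931 = 1169771211$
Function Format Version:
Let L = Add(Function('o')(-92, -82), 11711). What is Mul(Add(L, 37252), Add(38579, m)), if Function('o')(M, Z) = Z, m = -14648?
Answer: 1169771211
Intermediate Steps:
L = 11629 (L = Add(-82, 11711) = 11629)
Mul(Add(L, 37252), Add(38579, m)) = Mul(Add(11629, 37252), Add(38579, -14648)) = Mul(48881, 23931) = 1169771211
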